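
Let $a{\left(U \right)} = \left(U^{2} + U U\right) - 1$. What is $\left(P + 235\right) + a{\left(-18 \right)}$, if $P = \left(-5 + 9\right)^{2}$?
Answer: $898$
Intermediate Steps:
$P = 16$ ($P = 4^{2} = 16$)
$a{\left(U \right)} = -1 + 2 U^{2}$ ($a{\left(U \right)} = \left(U^{2} + U^{2}\right) - 1 = 2 U^{2} - 1 = -1 + 2 U^{2}$)
$\left(P + 235\right) + a{\left(-18 \right)} = \left(16 + 235\right) - \left(1 - 2 \left(-18\right)^{2}\right) = 251 + \left(-1 + 2 \cdot 324\right) = 251 + \left(-1 + 648\right) = 251 + 647 = 898$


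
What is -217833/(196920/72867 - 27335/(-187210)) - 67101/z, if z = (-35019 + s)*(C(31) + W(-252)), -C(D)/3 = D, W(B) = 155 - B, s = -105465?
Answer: -2912913548777015522587/38090409591625256 ≈ -76474.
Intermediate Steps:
C(D) = -3*D
z = -44111976 (z = (-35019 - 105465)*(-3*31 + (155 - 1*(-252))) = -140484*(-93 + (155 + 252)) = -140484*(-93 + 407) = -140484*314 = -44111976)
-217833/(196920/72867 - 27335/(-187210)) - 67101/z = -217833/(196920/72867 - 27335/(-187210)) - 67101/(-44111976) = -217833/(196920*(1/72867) - 27335*(-1/187210)) - 67101*(-1/44111976) = -217833/(65640/24289 + 5467/37442) + 22367/14703992 = -217833/2590480843/909428738 + 22367/14703992 = -217833*909428738/2590480843 + 22367/14703992 = -198103590284754/2590480843 + 22367/14703992 = -2912913548777015522587/38090409591625256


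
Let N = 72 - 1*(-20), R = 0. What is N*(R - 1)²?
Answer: 92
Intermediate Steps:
N = 92 (N = 72 + 20 = 92)
N*(R - 1)² = 92*(0 - 1)² = 92*(-1)² = 92*1 = 92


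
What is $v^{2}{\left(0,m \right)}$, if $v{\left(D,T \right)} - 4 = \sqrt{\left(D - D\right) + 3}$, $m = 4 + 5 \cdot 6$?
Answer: $\left(4 + \sqrt{3}\right)^{2} \approx 32.856$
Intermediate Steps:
$m = 34$ ($m = 4 + 30 = 34$)
$v{\left(D,T \right)} = 4 + \sqrt{3}$ ($v{\left(D,T \right)} = 4 + \sqrt{\left(D - D\right) + 3} = 4 + \sqrt{0 + 3} = 4 + \sqrt{3}$)
$v^{2}{\left(0,m \right)} = \left(4 + \sqrt{3}\right)^{2}$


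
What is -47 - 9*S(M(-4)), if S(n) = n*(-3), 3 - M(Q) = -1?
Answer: 61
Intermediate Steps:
M(Q) = 4 (M(Q) = 3 - 1*(-1) = 3 + 1 = 4)
S(n) = -3*n
-47 - 9*S(M(-4)) = -47 - (-27)*4 = -47 - 9*(-12) = -47 + 108 = 61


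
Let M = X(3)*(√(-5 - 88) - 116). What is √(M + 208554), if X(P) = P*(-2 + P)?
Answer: √(208206 + 3*I*√93) ≈ 456.3 + 0.032*I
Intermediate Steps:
M = -348 + 3*I*√93 (M = (3*(-2 + 3))*(√(-5 - 88) - 116) = (3*1)*(√(-93) - 116) = 3*(I*√93 - 116) = 3*(-116 + I*√93) = -348 + 3*I*√93 ≈ -348.0 + 28.931*I)
√(M + 208554) = √((-348 + 3*I*√93) + 208554) = √(208206 + 3*I*√93)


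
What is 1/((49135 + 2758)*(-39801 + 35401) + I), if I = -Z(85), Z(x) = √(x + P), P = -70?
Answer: -45665840/10426844714527997 + √15/52134223572639985 ≈ -4.3796e-9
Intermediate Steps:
Z(x) = √(-70 + x) (Z(x) = √(x - 70) = √(-70 + x))
I = -√15 (I = -√(-70 + 85) = -√15 ≈ -3.8730)
1/((49135 + 2758)*(-39801 + 35401) + I) = 1/((49135 + 2758)*(-39801 + 35401) - √15) = 1/(51893*(-4400) - √15) = 1/(-228329200 - √15)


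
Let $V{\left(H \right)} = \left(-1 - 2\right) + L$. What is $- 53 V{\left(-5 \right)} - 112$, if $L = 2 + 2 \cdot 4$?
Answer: $-483$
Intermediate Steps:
$L = 10$ ($L = 2 + 8 = 10$)
$V{\left(H \right)} = 7$ ($V{\left(H \right)} = \left(-1 - 2\right) + 10 = -3 + 10 = 7$)
$- 53 V{\left(-5 \right)} - 112 = \left(-53\right) 7 - 112 = -371 - 112 = -483$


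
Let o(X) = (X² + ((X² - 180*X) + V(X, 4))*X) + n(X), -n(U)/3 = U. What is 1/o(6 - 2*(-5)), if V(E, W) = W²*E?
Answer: -1/37680 ≈ -2.6539e-5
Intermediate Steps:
n(U) = -3*U
V(E, W) = E*W²
o(X) = X² - 3*X + X*(X² - 164*X) (o(X) = (X² + ((X² - 180*X) + X*4²)*X) - 3*X = (X² + ((X² - 180*X) + X*16)*X) - 3*X = (X² + ((X² - 180*X) + 16*X)*X) - 3*X = (X² + (X² - 164*X)*X) - 3*X = (X² + X*(X² - 164*X)) - 3*X = X² - 3*X + X*(X² - 164*X))
1/o(6 - 2*(-5)) = 1/((6 - 2*(-5))*(-3 + (6 - 2*(-5))² - 163*(6 - 2*(-5)))) = 1/((6 + 10)*(-3 + (6 + 10)² - 163*(6 + 10))) = 1/(16*(-3 + 16² - 163*16)) = 1/(16*(-3 + 256 - 2608)) = 1/(16*(-2355)) = 1/(-37680) = -1/37680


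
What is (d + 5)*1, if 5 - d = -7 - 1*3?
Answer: 20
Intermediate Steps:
d = 15 (d = 5 - (-7 - 1*3) = 5 - (-7 - 3) = 5 - 1*(-10) = 5 + 10 = 15)
(d + 5)*1 = (15 + 5)*1 = 20*1 = 20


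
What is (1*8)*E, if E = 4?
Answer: 32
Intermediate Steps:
(1*8)*E = (1*8)*4 = 8*4 = 32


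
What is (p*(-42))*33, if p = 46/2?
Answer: -31878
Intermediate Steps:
p = 23 (p = 46*(½) = 23)
(p*(-42))*33 = (23*(-42))*33 = -966*33 = -31878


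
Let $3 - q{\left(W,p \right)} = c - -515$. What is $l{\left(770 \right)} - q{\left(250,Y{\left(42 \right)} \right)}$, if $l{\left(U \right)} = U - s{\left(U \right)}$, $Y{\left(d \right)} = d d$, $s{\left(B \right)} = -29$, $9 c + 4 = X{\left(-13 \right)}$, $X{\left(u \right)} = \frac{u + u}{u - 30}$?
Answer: $\frac{507211}{387} \approx 1310.6$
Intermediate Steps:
$X{\left(u \right)} = \frac{2 u}{-30 + u}$
$c = - \frac{146}{387}$ ($c = - \frac{4}{9} + \frac{2 \left(-13\right) \frac{1}{-30 - 13}}{9} = - \frac{4}{9} + \frac{2 \left(-13\right) \frac{1}{-43}}{9} = - \frac{4}{9} + \frac{2 \left(-13\right) \left(- \frac{1}{43}\right)}{9} = - \frac{4}{9} + \frac{1}{9} \cdot \frac{26}{43} = - \frac{4}{9} + \frac{26}{387} = - \frac{146}{387} \approx -0.37726$)
$Y{\left(d \right)} = d^{2}$
$l{\left(U \right)} = 29 + U$ ($l{\left(U \right)} = U - -29 = U + 29 = 29 + U$)
$q{\left(W,p \right)} = - \frac{197998}{387}$ ($q{\left(W,p \right)} = 3 - \left(- \frac{146}{387} - -515\right) = 3 - \left(- \frac{146}{387} + 515\right) = 3 - \frac{199159}{387} = - \frac{197998}{387}$)
$l{\left(770 \right)} - q{\left(250,Y{\left(42 \right)} \right)} = \left(29 + 770\right) - - \frac{197998}{387} = 799 + \frac{197998}{387} = \frac{507211}{387}$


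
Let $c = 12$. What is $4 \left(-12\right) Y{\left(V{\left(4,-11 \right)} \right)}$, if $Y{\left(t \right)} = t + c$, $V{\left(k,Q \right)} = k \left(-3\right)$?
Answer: $0$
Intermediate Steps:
$V{\left(k,Q \right)} = - 3 k$
$Y{\left(t \right)} = 12 + t$ ($Y{\left(t \right)} = t + 12 = 12 + t$)
$4 \left(-12\right) Y{\left(V{\left(4,-11 \right)} \right)} = 4 \left(-12\right) \left(12 - 12\right) = - 48 \left(12 - 12\right) = \left(-48\right) 0 = 0$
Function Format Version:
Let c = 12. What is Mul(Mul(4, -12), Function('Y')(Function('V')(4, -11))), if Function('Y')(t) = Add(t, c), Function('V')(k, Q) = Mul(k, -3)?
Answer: 0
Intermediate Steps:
Function('V')(k, Q) = Mul(-3, k)
Function('Y')(t) = Add(12, t) (Function('Y')(t) = Add(t, 12) = Add(12, t))
Mul(Mul(4, -12), Function('Y')(Function('V')(4, -11))) = Mul(Mul(4, -12), Add(12, Mul(-3, 4))) = Mul(-48, Add(12, -12)) = Mul(-48, 0) = 0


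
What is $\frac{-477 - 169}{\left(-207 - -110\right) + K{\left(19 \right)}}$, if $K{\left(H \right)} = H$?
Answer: $\frac{323}{39} \approx 8.282$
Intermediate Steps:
$\frac{-477 - 169}{\left(-207 - -110\right) + K{\left(19 \right)}} = \frac{-477 - 169}{\left(-207 - -110\right) + 19} = - \frac{646}{\left(-207 + 110\right) + 19} = - \frac{646}{-97 + 19} = - \frac{646}{-78} = \left(-646\right) \left(- \frac{1}{78}\right) = \frac{323}{39}$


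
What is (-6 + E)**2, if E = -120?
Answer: 15876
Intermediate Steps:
(-6 + E)**2 = (-6 - 120)**2 = (-126)**2 = 15876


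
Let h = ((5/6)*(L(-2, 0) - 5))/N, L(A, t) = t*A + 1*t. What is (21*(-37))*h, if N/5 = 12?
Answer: 1295/24 ≈ 53.958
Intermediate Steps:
L(A, t) = t + A*t (L(A, t) = A*t + t = t + A*t)
N = 60 (N = 5*12 = 60)
h = -5/72 (h = ((5/6)*(0*(1 - 2) - 5))/60 = ((5*(⅙))*(0*(-1) - 5))*(1/60) = (5*(0 - 5)/6)*(1/60) = ((⅚)*(-5))*(1/60) = -25/6*1/60 = -5/72 ≈ -0.069444)
(21*(-37))*h = (21*(-37))*(-5/72) = -777*(-5/72) = 1295/24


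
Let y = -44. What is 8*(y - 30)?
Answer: -592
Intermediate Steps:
8*(y - 30) = 8*(-44 - 30) = 8*(-74) = -592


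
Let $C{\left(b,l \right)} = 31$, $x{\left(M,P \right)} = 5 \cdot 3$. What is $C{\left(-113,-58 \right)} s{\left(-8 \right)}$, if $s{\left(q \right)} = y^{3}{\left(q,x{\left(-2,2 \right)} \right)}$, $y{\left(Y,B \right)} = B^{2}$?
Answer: $353109375$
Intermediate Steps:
$x{\left(M,P \right)} = 15$
$s{\left(q \right)} = 11390625$ ($s{\left(q \right)} = \left(15^{2}\right)^{3} = 225^{3} = 11390625$)
$C{\left(-113,-58 \right)} s{\left(-8 \right)} = 31 \cdot 11390625 = 353109375$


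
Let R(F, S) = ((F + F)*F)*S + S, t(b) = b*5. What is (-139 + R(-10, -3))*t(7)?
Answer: -25970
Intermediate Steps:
t(b) = 5*b
R(F, S) = S + 2*S*F² (R(F, S) = ((2*F)*F)*S + S = (2*F²)*S + S = 2*S*F² + S = S + 2*S*F²)
(-139 + R(-10, -3))*t(7) = (-139 - 3*(1 + 2*(-10)²))*(5*7) = (-139 - 3*(1 + 2*100))*35 = (-139 - 3*(1 + 200))*35 = (-139 - 3*201)*35 = (-139 - 603)*35 = -742*35 = -25970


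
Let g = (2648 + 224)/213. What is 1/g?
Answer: 213/2872 ≈ 0.074164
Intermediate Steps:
g = 2872/213 (g = 2872*(1/213) = 2872/213 ≈ 13.484)
1/g = 1/(2872/213) = 213/2872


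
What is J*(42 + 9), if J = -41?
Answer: -2091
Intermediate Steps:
J*(42 + 9) = -41*(42 + 9) = -41*51 = -2091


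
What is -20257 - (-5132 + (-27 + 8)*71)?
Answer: -13776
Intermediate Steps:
-20257 - (-5132 + (-27 + 8)*71) = -20257 - (-5132 - 19*71) = -20257 - (-5132 - 1349) = -20257 - 1*(-6481) = -20257 + 6481 = -13776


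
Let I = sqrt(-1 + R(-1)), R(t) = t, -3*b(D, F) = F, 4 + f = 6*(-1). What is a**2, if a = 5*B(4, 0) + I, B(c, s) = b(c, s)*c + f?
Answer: (50 - I*sqrt(2))**2 ≈ 2498.0 - 141.42*I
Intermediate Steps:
f = -10 (f = -4 + 6*(-1) = -4 - 6 = -10)
b(D, F) = -F/3
B(c, s) = -10 - c*s/3 (B(c, s) = (-s/3)*c - 10 = -c*s/3 - 10 = -10 - c*s/3)
I = I*sqrt(2) (I = sqrt(-1 - 1) = sqrt(-2) = I*sqrt(2) ≈ 1.4142*I)
a = -50 + I*sqrt(2) (a = 5*(-10 - 1/3*4*0) + I*sqrt(2) = 5*(-10 + 0) + I*sqrt(2) = 5*(-10) + I*sqrt(2) = -50 + I*sqrt(2) ≈ -50.0 + 1.4142*I)
a**2 = (-50 + I*sqrt(2))**2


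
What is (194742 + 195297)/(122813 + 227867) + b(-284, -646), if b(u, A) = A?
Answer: -226149241/350680 ≈ -644.89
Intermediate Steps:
(194742 + 195297)/(122813 + 227867) + b(-284, -646) = (194742 + 195297)/(122813 + 227867) - 646 = 390039/350680 - 646 = -226149241/350680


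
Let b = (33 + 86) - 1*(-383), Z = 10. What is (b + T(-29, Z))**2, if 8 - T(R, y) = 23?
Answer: 237169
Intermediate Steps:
T(R, y) = -15 (T(R, y) = 8 - 1*23 = 8 - 23 = -15)
b = 502 (b = 119 + 383 = 502)
(b + T(-29, Z))**2 = (502 - 15)**2 = 487**2 = 237169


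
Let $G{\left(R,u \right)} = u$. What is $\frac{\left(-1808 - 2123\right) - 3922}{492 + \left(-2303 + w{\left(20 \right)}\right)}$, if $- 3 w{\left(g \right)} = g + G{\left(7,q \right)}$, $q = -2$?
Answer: $\frac{7853}{1817} \approx 4.322$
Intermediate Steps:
$w{\left(g \right)} = \frac{2}{3} - \frac{g}{3}$ ($w{\left(g \right)} = - \frac{g - 2}{3} = - \frac{-2 + g}{3} = \frac{2}{3} - \frac{g}{3}$)
$\frac{\left(-1808 - 2123\right) - 3922}{492 + \left(-2303 + w{\left(20 \right)}\right)} = \frac{\left(-1808 - 2123\right) - 3922}{492 + \left(-2303 + \left(\frac{2}{3} - \frac{20}{3}\right)\right)} = \frac{-3931 - 3922}{492 - 2309} = - \frac{7853}{492 - 2309} = - \frac{7853}{-1817} = \left(-7853\right) \left(- \frac{1}{1817}\right) = \frac{7853}{1817}$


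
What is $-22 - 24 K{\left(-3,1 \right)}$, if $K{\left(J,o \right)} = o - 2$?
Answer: $2$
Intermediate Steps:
$K{\left(J,o \right)} = -2 + o$ ($K{\left(J,o \right)} = o - 2 = -2 + o$)
$-22 - 24 K{\left(-3,1 \right)} = -22 - 24 \left(-2 + 1\right) = -22 - -24 = -22 + 24 = 2$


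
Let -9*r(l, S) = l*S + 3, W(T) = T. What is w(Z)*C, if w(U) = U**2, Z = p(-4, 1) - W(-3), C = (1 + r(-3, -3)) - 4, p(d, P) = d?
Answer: -13/3 ≈ -4.3333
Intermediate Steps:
r(l, S) = -1/3 - S*l/9 (r(l, S) = -(l*S + 3)/9 = -(S*l + 3)/9 = -(3 + S*l)/9 = -1/3 - S*l/9)
C = -13/3 (C = (1 + (-1/3 - 1/9*(-3)*(-3))) - 4 = (1 + (-1/3 - 1)) - 4 = (1 - 4/3) - 4 = -1/3 - 4 = -13/3 ≈ -4.3333)
Z = -1 (Z = -4 - 1*(-3) = -4 + 3 = -1)
w(Z)*C = (-1)**2*(-13/3) = 1*(-13/3) = -13/3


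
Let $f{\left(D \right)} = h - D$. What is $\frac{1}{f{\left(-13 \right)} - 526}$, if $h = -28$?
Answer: $- \frac{1}{541} \approx -0.0018484$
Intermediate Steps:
$f{\left(D \right)} = -28 - D$
$\frac{1}{f{\left(-13 \right)} - 526} = \frac{1}{\left(-28 - -13\right) - 526} = \frac{1}{\left(-28 + 13\right) - 526} = \frac{1}{-15 - 526} = \frac{1}{-541} = - \frac{1}{541}$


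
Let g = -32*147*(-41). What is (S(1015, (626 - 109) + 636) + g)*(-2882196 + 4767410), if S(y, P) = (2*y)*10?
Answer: 401859757096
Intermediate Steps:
S(y, P) = 20*y
g = 192864 (g = -4704*(-41) = 192864)
(S(1015, (626 - 109) + 636) + g)*(-2882196 + 4767410) = (20*1015 + 192864)*(-2882196 + 4767410) = (20300 + 192864)*1885214 = 213164*1885214 = 401859757096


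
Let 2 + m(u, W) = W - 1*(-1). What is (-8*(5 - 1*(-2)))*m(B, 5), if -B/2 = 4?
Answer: -224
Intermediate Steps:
B = -8 (B = -2*4 = -8)
m(u, W) = -1 + W (m(u, W) = -2 + (W - 1*(-1)) = -2 + (W + 1) = -2 + (1 + W) = -1 + W)
(-8*(5 - 1*(-2)))*m(B, 5) = (-8*(5 - 1*(-2)))*(-1 + 5) = -8*(5 + 2)*4 = -8*7*4 = -56*4 = -224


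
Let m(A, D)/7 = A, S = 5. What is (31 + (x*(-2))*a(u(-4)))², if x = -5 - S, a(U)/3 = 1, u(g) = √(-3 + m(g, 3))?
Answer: 8281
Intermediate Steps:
m(A, D) = 7*A
u(g) = √(-3 + 7*g)
a(U) = 3 (a(U) = 3*1 = 3)
x = -10 (x = -5 - 1*5 = -5 - 5 = -10)
(31 + (x*(-2))*a(u(-4)))² = (31 - 10*(-2)*3)² = (31 + 20*3)² = (31 + 60)² = 91² = 8281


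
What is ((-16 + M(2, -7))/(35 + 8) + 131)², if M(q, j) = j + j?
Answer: 31393609/1849 ≈ 16979.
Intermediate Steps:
M(q, j) = 2*j
((-16 + M(2, -7))/(35 + 8) + 131)² = ((-16 + 2*(-7))/(35 + 8) + 131)² = ((-16 - 14)/43 + 131)² = (-30*1/43 + 131)² = (-30/43 + 131)² = (5603/43)² = 31393609/1849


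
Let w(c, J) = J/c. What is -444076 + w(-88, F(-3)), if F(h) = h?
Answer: -39078685/88 ≈ -4.4408e+5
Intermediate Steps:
-444076 + w(-88, F(-3)) = -444076 - 3/(-88) = -444076 - 3*(-1/88) = -444076 + 3/88 = -39078685/88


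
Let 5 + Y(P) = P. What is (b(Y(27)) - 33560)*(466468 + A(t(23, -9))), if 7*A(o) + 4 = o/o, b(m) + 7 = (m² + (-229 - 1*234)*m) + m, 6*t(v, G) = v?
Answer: -141213261431/7 ≈ -2.0173e+10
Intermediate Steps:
t(v, G) = v/6
Y(P) = -5 + P
b(m) = -7 + m² - 462*m (b(m) = -7 + ((m² + (-229 - 1*234)*m) + m) = -7 + ((m² + (-229 - 234)*m) + m) = -7 + ((m² - 463*m) + m) = -7 + (m² - 462*m) = -7 + m² - 462*m)
A(o) = -3/7 (A(o) = -4/7 + (o/o)/7 = -4/7 + (⅐)*1 = -4/7 + ⅐ = -3/7)
(b(Y(27)) - 33560)*(466468 + A(t(23, -9))) = ((-7 + (-5 + 27)² - 462*(-5 + 27)) - 33560)*(466468 - 3/7) = ((-7 + 22² - 462*22) - 33560)*(3265273/7) = ((-7 + 484 - 10164) - 33560)*(3265273/7) = (-9687 - 33560)*(3265273/7) = -43247*3265273/7 = -141213261431/7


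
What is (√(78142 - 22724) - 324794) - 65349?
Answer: -390143 + 11*√458 ≈ -3.8991e+5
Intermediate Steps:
(√(78142 - 22724) - 324794) - 65349 = (√55418 - 324794) - 65349 = (11*√458 - 324794) - 65349 = (-324794 + 11*√458) - 65349 = -390143 + 11*√458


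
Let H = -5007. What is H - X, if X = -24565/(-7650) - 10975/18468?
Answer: -462588019/92340 ≈ -5009.6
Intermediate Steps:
X = 241639/92340 (X = -24565*(-1/7650) - 10975*1/18468 = 289/90 - 10975/18468 = 241639/92340 ≈ 2.6168)
H - X = -5007 - 1*241639/92340 = -5007 - 241639/92340 = -462588019/92340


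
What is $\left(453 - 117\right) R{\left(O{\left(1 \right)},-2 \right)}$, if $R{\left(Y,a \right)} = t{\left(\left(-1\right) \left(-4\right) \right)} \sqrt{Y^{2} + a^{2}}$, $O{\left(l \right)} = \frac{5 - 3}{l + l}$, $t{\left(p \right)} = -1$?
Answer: $- 336 \sqrt{5} \approx -751.32$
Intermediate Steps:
$O{\left(l \right)} = \frac{1}{l}$ ($O{\left(l \right)} = \frac{2}{2 l} = 2 \frac{1}{2 l} = \frac{1}{l}$)
$R{\left(Y,a \right)} = - \sqrt{Y^{2} + a^{2}}$
$\left(453 - 117\right) R{\left(O{\left(1 \right)},-2 \right)} = \left(453 - 117\right) \left(- \sqrt{\left(1^{-1}\right)^{2} + \left(-2\right)^{2}}\right) = 336 \left(- \sqrt{1^{2} + 4}\right) = 336 \left(- \sqrt{1 + 4}\right) = 336 \left(- \sqrt{5}\right) = - 336 \sqrt{5}$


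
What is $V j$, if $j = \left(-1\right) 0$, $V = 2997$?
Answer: $0$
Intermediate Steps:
$j = 0$
$V j = 2997 \cdot 0 = 0$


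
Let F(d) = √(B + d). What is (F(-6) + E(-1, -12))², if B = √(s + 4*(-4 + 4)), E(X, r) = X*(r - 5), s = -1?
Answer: (17 + √(-6 + I))² ≈ 289.92 + 84.569*I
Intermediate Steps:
E(X, r) = X*(-5 + r)
B = I (B = √(-1 + 4*(-4 + 4)) = √(-1 + 4*0) = √(-1 + 0) = √(-1) = I ≈ 1.0*I)
F(d) = √(I + d)
(F(-6) + E(-1, -12))² = (√(I - 6) - (-5 - 12))² = (√(-6 + I) - 1*(-17))² = (√(-6 + I) + 17)² = (17 + √(-6 + I))²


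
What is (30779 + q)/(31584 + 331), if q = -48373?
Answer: -17594/31915 ≈ -0.55128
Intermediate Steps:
(30779 + q)/(31584 + 331) = (30779 - 48373)/(31584 + 331) = -17594/31915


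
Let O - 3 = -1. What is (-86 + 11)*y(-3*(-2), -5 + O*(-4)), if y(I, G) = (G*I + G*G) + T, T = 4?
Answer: -7125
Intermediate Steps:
O = 2 (O = 3 - 1 = 2)
y(I, G) = 4 + G² + G*I (y(I, G) = (G*I + G*G) + 4 = (G*I + G²) + 4 = (G² + G*I) + 4 = 4 + G² + G*I)
(-86 + 11)*y(-3*(-2), -5 + O*(-4)) = (-86 + 11)*(4 + (-5 + 2*(-4))² + (-5 + 2*(-4))*(-3*(-2))) = -75*(4 + (-5 - 8)² + (-5 - 8)*6) = -75*(4 + (-13)² - 13*6) = -75*(4 + 169 - 78) = -75*95 = -7125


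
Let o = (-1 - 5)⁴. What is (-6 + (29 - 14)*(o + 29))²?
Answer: 394777161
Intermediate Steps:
o = 1296 (o = (-6)⁴ = 1296)
(-6 + (29 - 14)*(o + 29))² = (-6 + (29 - 14)*(1296 + 29))² = (-6 + 15*1325)² = (-6 + 19875)² = 19869² = 394777161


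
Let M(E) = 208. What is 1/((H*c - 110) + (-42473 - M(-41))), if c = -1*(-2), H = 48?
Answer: -1/42695 ≈ -2.3422e-5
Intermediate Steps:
c = 2
1/((H*c - 110) + (-42473 - M(-41))) = 1/((48*2 - 110) + (-42473 - 1*208)) = 1/((96 - 110) + (-42473 - 208)) = 1/(-14 - 42681) = 1/(-42695) = -1/42695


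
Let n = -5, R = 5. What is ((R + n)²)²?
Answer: 0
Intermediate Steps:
((R + n)²)² = ((5 - 5)²)² = (0²)² = 0² = 0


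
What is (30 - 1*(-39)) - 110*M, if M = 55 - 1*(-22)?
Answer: -8401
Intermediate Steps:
M = 77 (M = 55 + 22 = 77)
(30 - 1*(-39)) - 110*M = (30 - 1*(-39)) - 110*77 = (30 + 39) - 8470 = 69 - 8470 = -8401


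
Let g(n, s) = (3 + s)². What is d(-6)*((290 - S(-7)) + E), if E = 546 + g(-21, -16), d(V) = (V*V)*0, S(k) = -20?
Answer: 0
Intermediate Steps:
d(V) = 0 (d(V) = V²*0 = 0)
E = 715 (E = 546 + (3 - 16)² = 546 + (-13)² = 546 + 169 = 715)
d(-6)*((290 - S(-7)) + E) = 0*((290 - 1*(-20)) + 715) = 0*((290 + 20) + 715) = 0*(310 + 715) = 0*1025 = 0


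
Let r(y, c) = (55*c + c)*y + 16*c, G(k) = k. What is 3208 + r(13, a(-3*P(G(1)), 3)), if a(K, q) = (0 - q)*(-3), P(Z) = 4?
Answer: 9904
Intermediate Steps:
a(K, q) = 3*q (a(K, q) = -q*(-3) = 3*q)
r(y, c) = 16*c + 56*c*y (r(y, c) = (56*c)*y + 16*c = 56*c*y + 16*c = 16*c + 56*c*y)
3208 + r(13, a(-3*P(G(1)), 3)) = 3208 + 8*(3*3)*(2 + 7*13) = 3208 + 8*9*(2 + 91) = 3208 + 8*9*93 = 3208 + 6696 = 9904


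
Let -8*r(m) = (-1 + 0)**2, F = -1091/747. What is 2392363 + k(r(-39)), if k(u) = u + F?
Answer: 14296751813/5976 ≈ 2.3924e+6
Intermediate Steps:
F = -1091/747 (F = -1091*1/747 = -1091/747 ≈ -1.4605)
r(m) = -1/8 (r(m) = -(-1 + 0)**2/8 = -1/8*(-1)**2 = -1/8*1 = -1/8)
k(u) = -1091/747 + u (k(u) = u - 1091/747 = -1091/747 + u)
2392363 + k(r(-39)) = 2392363 + (-1091/747 - 1/8) = 2392363 - 9475/5976 = 14296751813/5976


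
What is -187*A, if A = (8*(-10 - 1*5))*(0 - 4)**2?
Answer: 359040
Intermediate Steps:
A = -1920 (A = (8*(-10 - 5))*(-4)**2 = (8*(-15))*16 = -120*16 = -1920)
-187*A = -187*(-1920) = 359040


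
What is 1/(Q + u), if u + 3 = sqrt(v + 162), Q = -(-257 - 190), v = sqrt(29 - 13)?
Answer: 222/98485 - sqrt(166)/196970 ≈ 0.0021887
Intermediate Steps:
v = 4 (v = sqrt(16) = 4)
Q = 447 (Q = -1*(-447) = 447)
u = -3 + sqrt(166) (u = -3 + sqrt(4 + 162) = -3 + sqrt(166) ≈ 9.8841)
1/(Q + u) = 1/(447 + (-3 + sqrt(166))) = 1/(444 + sqrt(166))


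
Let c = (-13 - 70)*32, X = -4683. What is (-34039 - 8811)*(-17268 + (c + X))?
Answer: 1054409950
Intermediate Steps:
c = -2656 (c = -83*32 = -2656)
(-34039 - 8811)*(-17268 + (c + X)) = (-34039 - 8811)*(-17268 + (-2656 - 4683)) = -42850*(-17268 - 7339) = -42850*(-24607) = 1054409950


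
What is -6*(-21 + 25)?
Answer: -24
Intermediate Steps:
-6*(-21 + 25) = -6*4 = -1*24 = -24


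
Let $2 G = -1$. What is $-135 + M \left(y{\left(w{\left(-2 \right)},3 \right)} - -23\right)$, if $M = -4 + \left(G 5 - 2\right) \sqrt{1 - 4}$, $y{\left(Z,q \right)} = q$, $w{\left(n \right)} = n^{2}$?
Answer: $-239 - 117 i \sqrt{3} \approx -239.0 - 202.65 i$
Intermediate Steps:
$G = - \frac{1}{2}$ ($G = \frac{1}{2} \left(-1\right) = - \frac{1}{2} \approx -0.5$)
$M = -4 - \frac{9 i \sqrt{3}}{2}$ ($M = -4 + \left(\left(- \frac{1}{2}\right) 5 - 2\right) \sqrt{1 - 4} = -4 + \left(- \frac{5}{2} - 2\right) \sqrt{-3} = -4 - \frac{9 i \sqrt{3}}{2} \approx -4.0 - 7.7942 i$)
$-135 + M \left(y{\left(w{\left(-2 \right)},3 \right)} - -23\right) = -135 + \left(-4 - \frac{9 i \sqrt{3}}{2}\right) \left(3 - -23\right) = -135 + \left(-4 - \frac{9 i \sqrt{3}}{2}\right) \left(3 + 23\right) = -135 + \left(-4 - \frac{9 i \sqrt{3}}{2}\right) 26 = -135 - \left(104 + 117 i \sqrt{3}\right) = -239 - 117 i \sqrt{3}$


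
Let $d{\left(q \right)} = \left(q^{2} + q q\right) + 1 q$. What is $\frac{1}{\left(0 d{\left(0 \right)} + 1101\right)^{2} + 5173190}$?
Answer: $\frac{1}{6385391} \approx 1.5661 \cdot 10^{-7}$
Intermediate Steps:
$d{\left(q \right)} = q + 2 q^{2}$ ($d{\left(q \right)} = \left(q^{2} + q^{2}\right) + q = 2 q^{2} + q = q + 2 q^{2}$)
$\frac{1}{\left(0 d{\left(0 \right)} + 1101\right)^{2} + 5173190} = \frac{1}{\left(0 \cdot 0 \left(1 + 2 \cdot 0\right) + 1101\right)^{2} + 5173190} = \frac{1}{\left(0 \cdot 0 \left(1 + 0\right) + 1101\right)^{2} + 5173190} = \frac{1}{\left(0 \cdot 0 \cdot 1 + 1101\right)^{2} + 5173190} = \frac{1}{\left(0 \cdot 0 + 1101\right)^{2} + 5173190} = \frac{1}{\left(0 + 1101\right)^{2} + 5173190} = \frac{1}{1101^{2} + 5173190} = \frac{1}{1212201 + 5173190} = \frac{1}{6385391}$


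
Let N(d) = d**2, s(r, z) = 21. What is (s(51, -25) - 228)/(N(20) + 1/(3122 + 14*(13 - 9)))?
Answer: -657846/1271201 ≈ -0.51750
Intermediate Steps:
(s(51, -25) - 228)/(N(20) + 1/(3122 + 14*(13 - 9))) = (21 - 228)/(20**2 + 1/(3122 + 14*(13 - 9))) = -207/(400 + 1/(3122 + 14*4)) = -207/(400 + 1/(3122 + 56)) = -207/(400 + 1/3178) = -207/1271201/3178 = -207*3178/1271201 = -657846/1271201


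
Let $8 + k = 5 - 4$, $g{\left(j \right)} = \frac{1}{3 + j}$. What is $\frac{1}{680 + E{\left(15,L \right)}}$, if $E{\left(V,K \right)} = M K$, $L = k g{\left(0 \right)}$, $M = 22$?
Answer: $\frac{3}{1886} \approx 0.0015907$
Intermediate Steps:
$k = -7$ ($k = -8 + \left(5 - 4\right) = -8 + 1 = -7$)
$L = - \frac{7}{3}$ ($L = - \frac{7}{3 + 0} = - \frac{7}{3} \approx -2.3333$)
$E{\left(V,K \right)} = 22 K$
$\frac{1}{680 + E{\left(15,L \right)}} = \frac{1}{680 + 22 \left(- \frac{7}{3}\right)} = \frac{1}{680 - \frac{154}{3}} = \frac{1}{\frac{1886}{3}} = \frac{3}{1886}$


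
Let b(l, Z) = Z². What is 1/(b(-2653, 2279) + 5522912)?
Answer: 1/10716753 ≈ 9.3312e-8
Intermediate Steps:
1/(b(-2653, 2279) + 5522912) = 1/(2279² + 5522912) = 1/(5193841 + 5522912) = 1/10716753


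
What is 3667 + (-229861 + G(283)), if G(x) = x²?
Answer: -146105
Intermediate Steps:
3667 + (-229861 + G(283)) = 3667 + (-229861 + 283²) = 3667 + (-229861 + 80089) = 3667 - 149772 = -146105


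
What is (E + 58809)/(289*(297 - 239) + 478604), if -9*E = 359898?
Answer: 56461/1486098 ≈ 0.037993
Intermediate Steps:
E = -119966/3 (E = -1/9*359898 = -119966/3 ≈ -39989.)
(E + 58809)/(289*(297 - 239) + 478604) = (-119966/3 + 58809)/(289*(297 - 239) + 478604) = 56461/(3*(289*58 + 478604)) = 56461/(3*(16762 + 478604)) = (56461/3)/495366 = (56461/3)*(1/495366) = 56461/1486098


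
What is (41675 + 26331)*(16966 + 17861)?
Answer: 2368444962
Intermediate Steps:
(41675 + 26331)*(16966 + 17861) = 68006*34827 = 2368444962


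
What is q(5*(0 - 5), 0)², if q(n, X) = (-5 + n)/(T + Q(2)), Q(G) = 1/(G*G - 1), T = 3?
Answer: 81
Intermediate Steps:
Q(G) = 1/(-1 + G²) (Q(G) = 1/(G² - 1) = 1/(-1 + G²))
q(n, X) = -3/2 + 3*n/10 (q(n, X) = (-5 + n)/(3 + 1/(-1 + 2²)) = (-5 + n)/(3 + 1/(-1 + 4)) = (-5 + n)/(3 + 1/3) = (-5 + n)/(3 + ⅓) = (-5 + n)/(10/3) = (-5 + n)*(3/10) = -3/2 + 3*n/10)
q(5*(0 - 5), 0)² = (-3/2 + 3*(5*(0 - 5))/10)² = (-3/2 + 3*(5*(-5))/10)² = (-3/2 + (3/10)*(-25))² = (-3/2 - 15/2)² = (-9)² = 81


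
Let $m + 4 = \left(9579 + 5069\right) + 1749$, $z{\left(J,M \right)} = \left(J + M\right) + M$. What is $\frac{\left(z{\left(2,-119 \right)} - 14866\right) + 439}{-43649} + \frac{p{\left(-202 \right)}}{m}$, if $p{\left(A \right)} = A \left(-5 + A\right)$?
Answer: $\frac{2065509845}{715538057} \approx 2.8867$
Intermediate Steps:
$z{\left(J,M \right)} = J + 2 M$
$m = 16393$ ($m = -4 + \left(\left(9579 + 5069\right) + 1749\right) = -4 + \left(14648 + 1749\right) = -4 + 16397 = 16393$)
$\frac{\left(z{\left(2,-119 \right)} - 14866\right) + 439}{-43649} + \frac{p{\left(-202 \right)}}{m} = \frac{\left(\left(2 + 2 \left(-119\right)\right) - 14866\right) + 439}{-43649} + \frac{\left(-202\right) \left(-5 - 202\right)}{16393} = \left(\left(\left(2 - 238\right) - 14866\right) + 439\right) \left(- \frac{1}{43649}\right) + \left(-202\right) \left(-207\right) \frac{1}{16393} = \left(\left(-236 - 14866\right) + 439\right) \left(- \frac{1}{43649}\right) + 41814 \cdot \frac{1}{16393} = \left(-15102 + 439\right) \left(- \frac{1}{43649}\right) + \frac{41814}{16393} = \left(-14663\right) \left(- \frac{1}{43649}\right) + \frac{41814}{16393} = \frac{14663}{43649} + \frac{41814}{16393} = \frac{2065509845}{715538057}$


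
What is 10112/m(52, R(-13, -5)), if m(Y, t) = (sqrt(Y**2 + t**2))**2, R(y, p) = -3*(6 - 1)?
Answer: 10112/2929 ≈ 3.4524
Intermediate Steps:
R(y, p) = -15 (R(y, p) = -3*5 = -15)
m(Y, t) = Y**2 + t**2
10112/m(52, R(-13, -5)) = 10112/(52**2 + (-15)**2) = 10112/(2704 + 225) = 10112/2929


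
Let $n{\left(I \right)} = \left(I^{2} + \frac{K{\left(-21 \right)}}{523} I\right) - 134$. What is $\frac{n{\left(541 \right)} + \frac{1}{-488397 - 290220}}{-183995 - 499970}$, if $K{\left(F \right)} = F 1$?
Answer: $- \frac{119121175433717}{278521964059815} \approx -0.42769$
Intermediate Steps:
$K{\left(F \right)} = F$
$n{\left(I \right)} = -134 + I^{2} - \frac{21 I}{523}$ ($n{\left(I \right)} = \left(I^{2} + - \frac{21}{523} I\right) - 134 = \left(I^{2} + \left(-21\right) \frac{1}{523} I\right) - 134 = \left(I^{2} - \frac{21 I}{523}\right) - 134 = -134 + I^{2} - \frac{21 I}{523}$)
$\frac{n{\left(541 \right)} + \frac{1}{-488397 - 290220}}{-183995 - 499970} = \frac{\left(-134 + 541^{2} - \frac{11361}{523}\right) + \frac{1}{-488397 - 290220}}{-183995 - 499970} = \frac{\left(-134 + 292681 - \frac{11361}{523}\right) + \frac{1}{-778617}}{-683965} = \left(\frac{152990720}{523} - \frac{1}{778617}\right) \left(- \frac{1}{683965}\right) = \frac{119121175433717}{407216691} \left(- \frac{1}{683965}\right) = - \frac{119121175433717}{278521964059815}$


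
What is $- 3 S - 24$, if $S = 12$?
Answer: $-60$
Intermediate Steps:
$- 3 S - 24 = \left(-3\right) 12 - 24 = -36 - 24 = -60$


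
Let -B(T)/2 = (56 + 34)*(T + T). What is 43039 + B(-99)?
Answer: 78679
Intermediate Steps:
B(T) = -360*T (B(T) = -2*(56 + 34)*(T + T) = -180*2*T = -360*T)
43039 + B(-99) = 43039 - 360*(-99) = 43039 + 35640 = 78679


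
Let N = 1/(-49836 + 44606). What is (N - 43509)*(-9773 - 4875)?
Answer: 1666591368004/2615 ≈ 6.3732e+8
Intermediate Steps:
N = -1/5230 (N = 1/(-5230) = -1/5230 ≈ -0.00019120)
(N - 43509)*(-9773 - 4875) = (-1/5230 - 43509)*(-9773 - 4875) = -227552071/5230*(-14648) = 1666591368004/2615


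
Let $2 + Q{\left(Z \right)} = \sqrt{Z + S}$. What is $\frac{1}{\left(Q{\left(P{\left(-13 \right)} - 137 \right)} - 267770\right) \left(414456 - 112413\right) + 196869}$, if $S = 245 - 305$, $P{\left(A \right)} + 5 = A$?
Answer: $- \frac{8986495703}{726813947359719886496} - \frac{100681 i \sqrt{215}}{2180441842079159659488} \approx -1.2364 \cdot 10^{-11} - 6.7705 \cdot 10^{-16} i$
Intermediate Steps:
$P{\left(A \right)} = -5 + A$
$S = -60$
$Q{\left(Z \right)} = -2 + \sqrt{-60 + Z}$ ($Q{\left(Z \right)} = -2 + \sqrt{Z - 60} = -2 + \sqrt{-60 + Z}$)
$\frac{1}{\left(Q{\left(P{\left(-13 \right)} - 137 \right)} - 267770\right) \left(414456 - 112413\right) + 196869} = \frac{1}{\left(\left(-2 + \sqrt{-60 - 155}\right) - 267770\right) \left(414456 - 112413\right) + 196869} = \frac{1}{\left(\left(-2 + \sqrt{-60 - 155}\right) - 267770\right) 302043 + 196869} = \frac{1}{\left(\left(-2 + \sqrt{-215}\right) - 267770\right) 302043 + 196869} = \frac{1}{\left(\left(-2 + i \sqrt{215}\right) - 267770\right) 302043 + 196869} = \frac{1}{\left(-267772 + i \sqrt{215}\right) 302043 + 196869} = \frac{1}{\left(-80878658196 + 302043 i \sqrt{215}\right) + 196869} = \frac{1}{-80878461327 + 302043 i \sqrt{215}}$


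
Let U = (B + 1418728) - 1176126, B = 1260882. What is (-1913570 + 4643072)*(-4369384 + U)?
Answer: -7822479781800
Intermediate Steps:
U = 1503484 (U = (1260882 + 1418728) - 1176126 = 2679610 - 1176126 = 1503484)
(-1913570 + 4643072)*(-4369384 + U) = (-1913570 + 4643072)*(-4369384 + 1503484) = 2729502*(-2865900) = -7822479781800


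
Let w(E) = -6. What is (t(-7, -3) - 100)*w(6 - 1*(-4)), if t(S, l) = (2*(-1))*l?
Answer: 564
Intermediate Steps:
t(S, l) = -2*l
(t(-7, -3) - 100)*w(6 - 1*(-4)) = (-2*(-3) - 100)*(-6) = (6 - 100)*(-6) = -94*(-6) = 564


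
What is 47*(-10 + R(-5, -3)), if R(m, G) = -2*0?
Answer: -470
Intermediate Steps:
R(m, G) = 0
47*(-10 + R(-5, -3)) = 47*(-10 + 0) = 47*(-10) = -470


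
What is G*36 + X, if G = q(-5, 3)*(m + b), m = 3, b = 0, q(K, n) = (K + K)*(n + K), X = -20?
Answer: 2140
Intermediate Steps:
q(K, n) = 2*K*(K + n) (q(K, n) = (2*K)*(K + n) = 2*K*(K + n))
G = 60 (G = (2*(-5)*(-5 + 3))*(3 + 0) = (2*(-5)*(-2))*3 = 20*3 = 60)
G*36 + X = 60*36 - 20 = 2160 - 20 = 2140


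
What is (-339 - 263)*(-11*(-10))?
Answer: -66220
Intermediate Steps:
(-339 - 263)*(-11*(-10)) = -602*110 = -66220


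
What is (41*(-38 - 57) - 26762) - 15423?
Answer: -46080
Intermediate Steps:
(41*(-38 - 57) - 26762) - 15423 = (41*(-95) - 26762) - 15423 = (-3895 - 26762) - 15423 = -30657 - 15423 = -46080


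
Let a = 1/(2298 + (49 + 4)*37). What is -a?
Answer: -1/4259 ≈ -0.00023480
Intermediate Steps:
a = 1/4259 (a = 1/(2298 + 53*37) = 1/(2298 + 1961) = 1/4259 ≈ 0.00023480)
-a = -1*1/4259 = -1/4259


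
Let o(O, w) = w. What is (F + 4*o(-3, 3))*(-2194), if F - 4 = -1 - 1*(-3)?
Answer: -39492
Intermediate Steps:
F = 6 (F = 4 + (-1 - 1*(-3)) = 4 + (-1 + 3) = 4 + 2 = 6)
(F + 4*o(-3, 3))*(-2194) = (6 + 4*3)*(-2194) = (6 + 12)*(-2194) = 18*(-2194) = -39492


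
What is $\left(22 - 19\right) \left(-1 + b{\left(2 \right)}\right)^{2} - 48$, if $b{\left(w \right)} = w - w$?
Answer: $-45$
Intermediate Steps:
$b{\left(w \right)} = 0$
$\left(22 - 19\right) \left(-1 + b{\left(2 \right)}\right)^{2} - 48 = \left(22 - 19\right) \left(-1 + 0\right)^{2} - 48 = 3 \left(-1\right)^{2} - 48 = 3 \cdot 1 - 48 = 3 - 48 = -45$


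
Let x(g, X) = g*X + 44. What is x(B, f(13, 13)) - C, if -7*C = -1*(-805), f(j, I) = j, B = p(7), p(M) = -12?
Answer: 3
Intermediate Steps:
B = -12
x(g, X) = 44 + X*g (x(g, X) = X*g + 44 = 44 + X*g)
C = -115 (C = -(-1)*(-805)/7 = -1/7*805 = -115)
x(B, f(13, 13)) - C = (44 + 13*(-12)) - 1*(-115) = (44 - 156) + 115 = -112 + 115 = 3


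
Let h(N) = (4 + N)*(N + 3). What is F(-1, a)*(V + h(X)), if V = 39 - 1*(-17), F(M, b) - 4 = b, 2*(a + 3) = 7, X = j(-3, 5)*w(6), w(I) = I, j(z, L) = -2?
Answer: 576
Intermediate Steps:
X = -12 (X = -2*6 = -12)
a = 1/2 (a = -3 + (1/2)*7 = -3 + 7/2 = 1/2 ≈ 0.50000)
h(N) = (3 + N)*(4 + N) (h(N) = (4 + N)*(3 + N) = (3 + N)*(4 + N))
F(M, b) = 4 + b
V = 56 (V = 39 + 17 = 56)
F(-1, a)*(V + h(X)) = (4 + 1/2)*(56 + (12 + (-12)**2 + 7*(-12))) = 9*(56 + (12 + 144 - 84))/2 = 9*(56 + 72)/2 = (9/2)*128 = 576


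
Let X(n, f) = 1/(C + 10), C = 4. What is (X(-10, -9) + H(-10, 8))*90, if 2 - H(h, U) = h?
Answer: 7605/7 ≈ 1086.4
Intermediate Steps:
H(h, U) = 2 - h
X(n, f) = 1/14 (X(n, f) = 1/(4 + 10) = 1/14)
(X(-10, -9) + H(-10, 8))*90 = (1/14 + (2 - 1*(-10)))*90 = (1/14 + (2 + 10))*90 = (1/14 + 12)*90 = (169/14)*90 = 7605/7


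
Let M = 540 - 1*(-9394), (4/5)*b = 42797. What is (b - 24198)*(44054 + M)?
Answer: 1581753921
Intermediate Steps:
b = 213985/4 (b = (5/4)*42797 = 213985/4 ≈ 53496.)
M = 9934 (M = 540 + 9394 = 9934)
(b - 24198)*(44054 + M) = (213985/4 - 24198)*(44054 + 9934) = (117193/4)*53988 = 1581753921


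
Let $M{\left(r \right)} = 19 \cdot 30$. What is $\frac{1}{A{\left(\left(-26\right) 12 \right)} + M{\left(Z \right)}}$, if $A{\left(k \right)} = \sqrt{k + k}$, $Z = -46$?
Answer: $\frac{95}{54254} - \frac{i \sqrt{39}}{81381} \approx 0.001751 - 7.6738 \cdot 10^{-5} i$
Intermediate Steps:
$A{\left(k \right)} = \sqrt{2} \sqrt{k}$ ($A{\left(k \right)} = \sqrt{2 k} = \sqrt{2} \sqrt{k}$)
$M{\left(r \right)} = 570$
$\frac{1}{A{\left(\left(-26\right) 12 \right)} + M{\left(Z \right)}} = \frac{1}{\sqrt{2} \sqrt{\left(-26\right) 12} + 570} = \frac{1}{\sqrt{2} \sqrt{-312} + 570} = \frac{1}{\sqrt{2} \cdot 2 i \sqrt{78} + 570} = \frac{1}{4 i \sqrt{39} + 570} = \frac{1}{570 + 4 i \sqrt{39}}$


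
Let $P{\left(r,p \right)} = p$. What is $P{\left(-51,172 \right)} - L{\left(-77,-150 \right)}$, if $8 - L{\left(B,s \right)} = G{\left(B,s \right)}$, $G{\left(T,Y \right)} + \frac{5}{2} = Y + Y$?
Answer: $- \frac{277}{2} \approx -138.5$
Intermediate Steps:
$G{\left(T,Y \right)} = - \frac{5}{2} + 2 Y$ ($G{\left(T,Y \right)} = - \frac{5}{2} + \left(Y + Y\right) = - \frac{5}{2} + 2 Y$)
$L{\left(B,s \right)} = \frac{21}{2} - 2 s$ ($L{\left(B,s \right)} = 8 - \left(- \frac{5}{2} + 2 s\right) = \frac{21}{2} - 2 s$)
$P{\left(-51,172 \right)} - L{\left(-77,-150 \right)} = 172 - \left(\frac{21}{2} - -300\right) = 172 - \left(\frac{21}{2} + 300\right) = 172 - \frac{621}{2} = - \frac{277}{2}$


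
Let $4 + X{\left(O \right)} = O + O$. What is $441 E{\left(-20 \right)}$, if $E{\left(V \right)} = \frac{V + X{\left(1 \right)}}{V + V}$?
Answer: $\frac{4851}{20} \approx 242.55$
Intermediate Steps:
$X{\left(O \right)} = -4 + 2 O$ ($X{\left(O \right)} = -4 + \left(O + O\right) = -4 + 2 O$)
$E{\left(V \right)} = \frac{-2 + V}{2 V}$ ($E{\left(V \right)} = \frac{V + \left(-4 + 2 \cdot 1\right)}{V + V} = \frac{V + \left(-4 + 2\right)}{2 V} = \left(V - 2\right) \frac{1}{2 V} = \left(-2 + V\right) \frac{1}{2 V} = \frac{-2 + V}{2 V}$)
$441 E{\left(-20 \right)} = 441 \frac{-2 - 20}{2 \left(-20\right)} = 441 \cdot \frac{1}{2} \left(- \frac{1}{20}\right) \left(-22\right) = 441 \cdot \frac{11}{20} = \frac{4851}{20}$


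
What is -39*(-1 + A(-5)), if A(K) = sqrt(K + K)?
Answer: 39 - 39*I*sqrt(10) ≈ 39.0 - 123.33*I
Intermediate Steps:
A(K) = sqrt(2)*sqrt(K) (A(K) = sqrt(2*K) = sqrt(2)*sqrt(K))
-39*(-1 + A(-5)) = -39*(-1 + sqrt(2)*sqrt(-5)) = -39*(-1 + sqrt(2)*(I*sqrt(5))) = -39*(-1 + I*sqrt(10)) = 39 - 39*I*sqrt(10)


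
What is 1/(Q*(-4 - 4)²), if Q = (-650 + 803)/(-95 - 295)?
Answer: -65/1632 ≈ -0.039828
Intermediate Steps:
Q = -51/130 (Q = 153/(-390) = 153*(-1/390) = -51/130 ≈ -0.39231)
1/(Q*(-4 - 4)²) = 1/(-51*(-4 - 4)²/130) = 1/(-51/130*(-8)²) = 1/(-51/130*64) = 1/(-1632/65) = -65/1632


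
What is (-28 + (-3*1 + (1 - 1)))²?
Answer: 961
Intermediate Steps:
(-28 + (-3*1 + (1 - 1)))² = (-28 + (-3 + 0))² = (-28 - 3)² = (-31)² = 961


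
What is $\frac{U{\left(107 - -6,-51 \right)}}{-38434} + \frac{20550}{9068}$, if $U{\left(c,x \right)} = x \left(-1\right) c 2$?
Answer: $\frac{171325233}{87129878} \approx 1.9663$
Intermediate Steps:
$U{\left(c,x \right)} = - 2 c x$ ($U{\left(c,x \right)} = - x 2 c = - 2 c x$)
$\frac{U{\left(107 - -6,-51 \right)}}{-38434} + \frac{20550}{9068} = \frac{\left(-2\right) \left(107 - -6\right) \left(-51\right)}{-38434} + \frac{20550}{9068} = \left(-2\right) \left(107 + 6\right) \left(-51\right) \left(- \frac{1}{38434}\right) + 20550 \cdot \frac{1}{9068} = \left(-2\right) 113 \left(-51\right) \left(- \frac{1}{38434}\right) + \frac{10275}{4534} = 11526 \left(- \frac{1}{38434}\right) + \frac{10275}{4534} = - \frac{5763}{19217} + \frac{10275}{4534} = \frac{171325233}{87129878}$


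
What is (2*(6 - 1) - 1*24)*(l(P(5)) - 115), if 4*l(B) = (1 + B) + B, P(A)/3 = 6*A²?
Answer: -3087/2 ≈ -1543.5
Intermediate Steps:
P(A) = 18*A² (P(A) = 3*(6*A²) = 18*A²)
l(B) = ¼ + B/2 (l(B) = ((1 + B) + B)/4 = (1 + 2*B)/4 = ¼ + B/2)
(2*(6 - 1) - 1*24)*(l(P(5)) - 115) = (2*(6 - 1) - 1*24)*((¼ + (18*5²)/2) - 115) = (2*5 - 24)*((¼ + (18*25)/2) - 115) = (10 - 24)*((¼ + (½)*450) - 115) = -14*((¼ + 225) - 115) = -14*(901/4 - 115) = -14*441/4 = -3087/2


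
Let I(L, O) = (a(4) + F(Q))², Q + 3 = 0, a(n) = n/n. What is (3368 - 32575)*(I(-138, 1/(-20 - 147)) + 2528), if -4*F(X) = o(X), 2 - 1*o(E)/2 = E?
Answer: -295604047/4 ≈ -7.3901e+7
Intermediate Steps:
o(E) = 4 - 2*E
a(n) = 1
Q = -3 (Q = -3 + 0 = -3)
F(X) = -1 + X/2 (F(X) = -(4 - 2*X)/4 = -1 + X/2)
I(L, O) = 9/4 (I(L, O) = (1 + (-1 + (½)*(-3)))² = (1 + (-1 - 3/2))² = (1 - 5/2)² = (-3/2)² = 9/4)
(3368 - 32575)*(I(-138, 1/(-20 - 147)) + 2528) = (3368 - 32575)*(9/4 + 2528) = -29207*10121/4 = -295604047/4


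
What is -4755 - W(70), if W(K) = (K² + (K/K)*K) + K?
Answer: -9795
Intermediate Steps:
W(K) = K² + 2*K (W(K) = (K² + 1*K) + K = (K² + K) + K = (K + K²) + K = K² + 2*K)
-4755 - W(70) = -4755 - 70*(2 + 70) = -4755 - 70*72 = -4755 - 1*5040 = -4755 - 5040 = -9795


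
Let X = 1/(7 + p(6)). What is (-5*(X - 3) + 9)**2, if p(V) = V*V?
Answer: 1054729/1849 ≈ 570.43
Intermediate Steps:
p(V) = V**2
X = 1/43 (X = 1/(7 + 6**2) = 1/(7 + 36) = 1/43 ≈ 0.023256)
(-5*(X - 3) + 9)**2 = (-5*(1/43 - 3) + 9)**2 = (-5*(-128/43) + 9)**2 = (640/43 + 9)**2 = (1027/43)**2 = 1054729/1849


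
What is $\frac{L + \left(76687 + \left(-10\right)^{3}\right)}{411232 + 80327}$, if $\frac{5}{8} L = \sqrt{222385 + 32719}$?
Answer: $\frac{25229}{163853} + \frac{64 \sqrt{3986}}{2457795} \approx 0.15562$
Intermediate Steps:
$L = \frac{64 \sqrt{3986}}{5}$ ($L = \frac{8 \sqrt{222385 + 32719}}{5} = \frac{8 \sqrt{255104}}{5} = \frac{8 \cdot 8 \sqrt{3986}}{5} = \frac{64 \sqrt{3986}}{5} \approx 808.13$)
$\frac{L + \left(76687 + \left(-10\right)^{3}\right)}{411232 + 80327} = \frac{\frac{64 \sqrt{3986}}{5} + \left(76687 + \left(-10\right)^{3}\right)}{411232 + 80327} = \frac{\frac{64 \sqrt{3986}}{5} + \left(76687 - 1000\right)}{491559} = \left(\frac{64 \sqrt{3986}}{5} + 75687\right) \frac{1}{491559} = \left(75687 + \frac{64 \sqrt{3986}}{5}\right) \frac{1}{491559} = \frac{25229}{163853} + \frac{64 \sqrt{3986}}{2457795}$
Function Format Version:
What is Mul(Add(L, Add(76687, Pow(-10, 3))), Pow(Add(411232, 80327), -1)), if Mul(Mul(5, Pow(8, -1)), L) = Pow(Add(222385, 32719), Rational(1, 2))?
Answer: Add(Rational(25229, 163853), Mul(Rational(64, 2457795), Pow(3986, Rational(1, 2)))) ≈ 0.15562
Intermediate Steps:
L = Mul(Rational(64, 5), Pow(3986, Rational(1, 2))) (L = Mul(Rational(8, 5), Pow(Add(222385, 32719), Rational(1, 2))) = Mul(Rational(8, 5), Pow(255104, Rational(1, 2))) = Mul(Rational(8, 5), Mul(8, Pow(3986, Rational(1, 2)))) = Mul(Rational(64, 5), Pow(3986, Rational(1, 2))) ≈ 808.13)
Mul(Add(L, Add(76687, Pow(-10, 3))), Pow(Add(411232, 80327), -1)) = Mul(Add(Mul(Rational(64, 5), Pow(3986, Rational(1, 2))), Add(76687, Pow(-10, 3))), Pow(Add(411232, 80327), -1)) = Mul(Add(Mul(Rational(64, 5), Pow(3986, Rational(1, 2))), Add(76687, -1000)), Pow(491559, -1)) = Mul(Add(Mul(Rational(64, 5), Pow(3986, Rational(1, 2))), 75687), Rational(1, 491559)) = Mul(Add(75687, Mul(Rational(64, 5), Pow(3986, Rational(1, 2)))), Rational(1, 491559)) = Add(Rational(25229, 163853), Mul(Rational(64, 2457795), Pow(3986, Rational(1, 2))))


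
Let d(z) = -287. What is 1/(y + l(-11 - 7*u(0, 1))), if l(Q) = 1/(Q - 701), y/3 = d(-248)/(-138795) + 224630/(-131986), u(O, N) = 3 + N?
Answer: -451868589460/2304944057461 ≈ -0.19604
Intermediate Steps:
y = -15569820434/3053166145 (y = 3*(-287/(-138795) + 224630/(-131986)) = 3*(-287*(-1/138795) + 224630*(-1/131986)) = 3*(287/138795 - 112315/65993) = 3*(-15569820434/9159498435) = -15569820434/3053166145 ≈ -5.0996)
l(Q) = 1/(-701 + Q)
1/(y + l(-11 - 7*u(0, 1))) = 1/(-15569820434/3053166145 + 1/(-701 + (-11 - 7*(3 + 1)))) = 1/(-15569820434/3053166145 + 1/(-701 + (-11 - 7*4))) = 1/(-15569820434/3053166145 + 1/(-701 + (-11 - 28))) = 1/(-15569820434/3053166145 + 1/(-701 - 39)) = 1/(-15569820434/3053166145 + 1/(-740)) = 1/(-15569820434/3053166145 - 1/740) = 1/(-2304944057461/451868589460) = -451868589460/2304944057461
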